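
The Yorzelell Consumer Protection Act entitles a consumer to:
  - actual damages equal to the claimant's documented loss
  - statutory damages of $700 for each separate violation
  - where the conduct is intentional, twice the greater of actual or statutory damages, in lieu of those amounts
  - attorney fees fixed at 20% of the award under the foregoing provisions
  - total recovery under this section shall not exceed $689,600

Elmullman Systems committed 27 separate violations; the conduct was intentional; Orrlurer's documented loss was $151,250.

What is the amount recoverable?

Statutory damages: 27 × $700 = $18,900
Greater of actual damages ($151,250) or statutory damages ($18,900): $151,250
Doubled: 2 × $151,250 = $302,500
Attorney fees: 20% of $302,500 = $60,500
Total before cap: $302,500 + $60,500 = $363,000
Cap at $689,600: $363,000 is within the cap, no reduction.

$363,000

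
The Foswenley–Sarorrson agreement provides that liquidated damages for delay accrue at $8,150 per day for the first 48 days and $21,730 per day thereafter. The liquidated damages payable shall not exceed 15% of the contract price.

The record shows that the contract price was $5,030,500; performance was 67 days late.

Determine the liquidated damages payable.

First 48 days: 48 × $8,150 = $391,200
Remaining days: (67 − 48) × $21,730 = $412,870
Accrued per-day damages: $391,200 + $412,870 = $804,070
Cap: 15% of $5,030,500 = $754,575
Cap at $754,575: $804,070 exceeds the cap → $754,575

$754,575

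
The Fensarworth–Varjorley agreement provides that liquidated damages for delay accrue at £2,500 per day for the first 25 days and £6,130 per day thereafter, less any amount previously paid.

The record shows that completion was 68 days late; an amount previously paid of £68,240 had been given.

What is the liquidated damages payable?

First 25 days: 25 × £2,500 = £62,500
Remaining days: (68 − 25) × £6,130 = £263,590
Accrued per-day damages: £62,500 + £263,590 = £326,090
Less amount previously paid: £326,090 − £68,240 = £257,850

£257,850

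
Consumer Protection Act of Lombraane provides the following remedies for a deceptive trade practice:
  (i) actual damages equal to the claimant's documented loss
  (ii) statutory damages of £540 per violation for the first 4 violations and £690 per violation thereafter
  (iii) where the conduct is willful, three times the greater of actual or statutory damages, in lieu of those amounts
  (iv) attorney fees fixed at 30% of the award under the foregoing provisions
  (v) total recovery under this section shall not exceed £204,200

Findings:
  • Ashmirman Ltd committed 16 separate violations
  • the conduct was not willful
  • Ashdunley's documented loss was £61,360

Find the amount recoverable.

Total recovery: £93,340

First 4 violations: 4 × £540 = £2,160
Remaining violations: (16 − 4) × £690 = £8,280
Statutory damages: £2,160 + £8,280 = £10,440
Conduct not willful: the in-lieu enhancement does not apply.
Actual plus statutory damages: £61,360 + £10,440 = £71,800
Attorney fees: 30% of £71,800 = £21,540
Total before cap: £71,800 + £21,540 = £93,340
Cap at £204,200: £93,340 is within the cap, no reduction.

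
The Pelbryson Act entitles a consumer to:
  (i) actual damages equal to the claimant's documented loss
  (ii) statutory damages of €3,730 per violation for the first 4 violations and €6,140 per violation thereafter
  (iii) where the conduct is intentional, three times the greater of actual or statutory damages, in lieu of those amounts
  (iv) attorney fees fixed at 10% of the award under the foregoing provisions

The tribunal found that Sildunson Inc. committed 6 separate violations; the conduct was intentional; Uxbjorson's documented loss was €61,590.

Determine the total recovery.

First 4 violations: 4 × €3,730 = €14,920
Remaining violations: (6 − 4) × €6,140 = €12,280
Statutory damages: €14,920 + €12,280 = €27,200
Greater of actual damages (€61,590) or statutory damages (€27,200): €61,590
Trebled: 3 × €61,590 = €184,770
Attorney fees: 10% of €184,770 = €18,477
Total recovery: €184,770 + €18,477 = €203,247

€203,247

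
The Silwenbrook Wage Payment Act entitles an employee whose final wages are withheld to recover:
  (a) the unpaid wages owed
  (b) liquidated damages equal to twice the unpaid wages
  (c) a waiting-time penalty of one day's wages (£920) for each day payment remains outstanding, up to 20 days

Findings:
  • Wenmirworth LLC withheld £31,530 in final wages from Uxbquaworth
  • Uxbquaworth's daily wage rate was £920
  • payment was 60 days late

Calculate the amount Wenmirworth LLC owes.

Total award: £112,990

Doubled: 2 × £31,530 = £63,060
Penalty days: min(60, 20) = 20
Waiting-time penalty: 20 × £920 = £18,400
Total award: £31,530 + £63,060 + £18,400 = £112,990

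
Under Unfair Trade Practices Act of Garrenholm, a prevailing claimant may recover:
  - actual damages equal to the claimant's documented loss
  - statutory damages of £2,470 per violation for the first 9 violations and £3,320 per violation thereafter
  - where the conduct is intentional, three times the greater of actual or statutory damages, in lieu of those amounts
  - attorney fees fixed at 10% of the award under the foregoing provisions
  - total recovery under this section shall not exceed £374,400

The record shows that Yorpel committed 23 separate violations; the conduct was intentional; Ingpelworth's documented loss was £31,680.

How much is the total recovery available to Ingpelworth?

£226,743

First 9 violations: 9 × £2,470 = £22,230
Remaining violations: (23 − 9) × £3,320 = £46,480
Statutory damages: £22,230 + £46,480 = £68,710
Greater of actual damages (£31,680) or statutory damages (£68,710): £68,710
Trebled: 3 × £68,710 = £206,130
Attorney fees: 10% of £206,130 = £20,613
Total before cap: £206,130 + £20,613 = £226,743
Cap at £374,400: £226,743 is within the cap, no reduction.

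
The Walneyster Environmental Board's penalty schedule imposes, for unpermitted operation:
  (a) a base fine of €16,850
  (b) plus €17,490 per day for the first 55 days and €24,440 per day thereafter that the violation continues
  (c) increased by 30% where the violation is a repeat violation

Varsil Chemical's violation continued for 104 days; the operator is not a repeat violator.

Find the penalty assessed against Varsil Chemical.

€2,176,360

First 55 days: 55 × €17,490 = €961,950
Remaining days: (104 − 55) × €24,440 = €1,197,560
Per-day component: €961,950 + €1,197,560 = €2,159,510
Base plus per-day: €16,850 + €2,159,510 = €2,176,360
The operator is not a repeat violator: no 30% increase.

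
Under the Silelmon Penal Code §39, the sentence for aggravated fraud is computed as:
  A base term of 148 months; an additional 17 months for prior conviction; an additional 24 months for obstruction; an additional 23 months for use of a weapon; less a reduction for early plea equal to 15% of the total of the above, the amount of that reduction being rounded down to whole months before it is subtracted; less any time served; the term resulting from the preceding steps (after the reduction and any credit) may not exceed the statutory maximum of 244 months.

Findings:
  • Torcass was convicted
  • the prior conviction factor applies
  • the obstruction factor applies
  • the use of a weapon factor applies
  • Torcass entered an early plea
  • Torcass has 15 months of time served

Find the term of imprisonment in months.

Sentence: 166 months

Prior conviction enhancement: +17 months
Obstruction enhancement: +24 months
Use of a weapon enhancement: +23 months
Adjusted term: 148 months + 17 months + 24 months + 23 months = 212 months
Early plea reduction: 15% of 212 months = 31 months (rounded down)
After reduction: 212 − 31 = 181 months
Less time served: 181 months − 15 months = 166 months
Cap at 244 months: 166 months is within the cap, no reduction.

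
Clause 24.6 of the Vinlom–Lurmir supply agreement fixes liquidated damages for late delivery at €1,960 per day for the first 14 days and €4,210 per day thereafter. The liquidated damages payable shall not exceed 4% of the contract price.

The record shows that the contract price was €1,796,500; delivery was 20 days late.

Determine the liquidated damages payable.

First 14 days: 14 × €1,960 = €27,440
Remaining days: (20 − 14) × €4,210 = €25,260
Accrued per-day damages: €27,440 + €25,260 = €52,700
Cap: 4% of €1,796,500 = €71,860
Cap at €71,860: €52,700 is within the cap, no reduction.

€52,700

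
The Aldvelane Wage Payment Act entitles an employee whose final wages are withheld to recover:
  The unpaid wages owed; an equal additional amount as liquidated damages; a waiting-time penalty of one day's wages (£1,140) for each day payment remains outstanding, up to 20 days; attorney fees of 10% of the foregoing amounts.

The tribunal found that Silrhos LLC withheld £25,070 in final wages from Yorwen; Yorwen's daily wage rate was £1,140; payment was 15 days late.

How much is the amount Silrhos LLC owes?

Total award: £73,964

Liquidated damages (equal amount): £25,070
Penalty days: min(15, 20) = 15
Waiting-time penalty: 15 × £1,140 = £17,100
Subtotal: £25,070 + £25,070 + £17,100 = £67,240
Attorney fees: 10% of £67,240 = £6,724
Total award: £67,240 + £6,724 = £73,964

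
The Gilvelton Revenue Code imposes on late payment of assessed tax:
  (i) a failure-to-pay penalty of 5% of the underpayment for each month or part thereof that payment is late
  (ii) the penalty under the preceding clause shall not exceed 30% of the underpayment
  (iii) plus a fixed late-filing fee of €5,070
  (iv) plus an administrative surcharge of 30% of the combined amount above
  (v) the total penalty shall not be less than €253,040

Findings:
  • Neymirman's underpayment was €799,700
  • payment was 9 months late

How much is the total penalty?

Accrued rate: 5% × 9 = 45%, capped at 30% → 30%
Failure-to-pay penalty: 30% of €799,700 = €239,910
Penalty before surcharge: €239,910 + €5,070 = €244,980
Administrative surcharge: 30% of €244,980 = €73,494
Total penalty: €244,980 + €73,494 = €318,474
Minimum €253,040: €318,474 meets the minimum, no increase.

€318,474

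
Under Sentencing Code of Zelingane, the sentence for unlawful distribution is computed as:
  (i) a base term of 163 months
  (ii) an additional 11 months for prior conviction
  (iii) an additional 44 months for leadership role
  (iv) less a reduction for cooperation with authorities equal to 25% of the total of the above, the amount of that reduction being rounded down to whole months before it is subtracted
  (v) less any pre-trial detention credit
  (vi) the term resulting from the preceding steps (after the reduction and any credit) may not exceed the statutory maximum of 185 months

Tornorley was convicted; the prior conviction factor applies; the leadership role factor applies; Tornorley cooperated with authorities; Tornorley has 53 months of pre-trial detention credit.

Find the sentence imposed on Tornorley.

111 months

Prior conviction enhancement: +11 months
Leadership role enhancement: +44 months
Adjusted term: 163 months + 11 months + 44 months = 218 months
Cooperation with authorities reduction: 25% of 218 months = 54 months (rounded down)
After reduction: 218 − 54 = 164 months
Less pre-trial detention credit: 164 months − 53 months = 111 months
Cap at 185 months: 111 months is within the cap, no reduction.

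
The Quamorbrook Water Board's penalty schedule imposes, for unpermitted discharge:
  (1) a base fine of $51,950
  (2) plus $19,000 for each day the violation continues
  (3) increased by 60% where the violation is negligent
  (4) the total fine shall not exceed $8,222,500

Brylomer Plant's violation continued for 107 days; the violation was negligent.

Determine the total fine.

Per-day component: 107 × $19,000 = $2,033,000
Base plus per-day: $51,950 + $2,033,000 = $2,084,950
Enhancement: 60% of $2,084,950 = $1,250,970
Enhanced fine: $2,084,950 + $1,250,970 = $3,335,920
Cap at $8,222,500: $3,335,920 is within the cap, no reduction.

$3,335,920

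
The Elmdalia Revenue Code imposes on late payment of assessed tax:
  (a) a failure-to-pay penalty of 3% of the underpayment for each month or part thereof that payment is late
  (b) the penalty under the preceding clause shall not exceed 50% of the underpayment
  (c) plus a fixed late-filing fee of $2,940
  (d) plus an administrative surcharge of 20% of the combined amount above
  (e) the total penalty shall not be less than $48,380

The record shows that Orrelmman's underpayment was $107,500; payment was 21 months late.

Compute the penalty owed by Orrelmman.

Accrued rate: 3% × 21 = 63%, capped at 50% → 50%
Failure-to-pay penalty: 50% of $107,500 = $53,750
Penalty before surcharge: $53,750 + $2,940 = $56,690
Administrative surcharge: 20% of $56,690 = $11,338
Total penalty: $56,690 + $11,338 = $68,028
Minimum $48,380: $68,028 meets the minimum, no increase.

$68,028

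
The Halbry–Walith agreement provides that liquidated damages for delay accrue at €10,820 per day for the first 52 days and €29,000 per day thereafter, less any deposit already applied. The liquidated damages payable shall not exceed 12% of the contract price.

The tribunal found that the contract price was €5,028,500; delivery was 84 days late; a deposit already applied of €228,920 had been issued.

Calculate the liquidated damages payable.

€603,420

First 52 days: 52 × €10,820 = €562,640
Remaining days: (84 − 52) × €29,000 = €928,000
Accrued per-day damages: €562,640 + €928,000 = €1,490,640
Less deposit already applied: €1,490,640 − €228,920 = €1,261,720
Cap: 12% of €5,028,500 = €603,420
Cap at €603,420: €1,261,720 exceeds the cap → €603,420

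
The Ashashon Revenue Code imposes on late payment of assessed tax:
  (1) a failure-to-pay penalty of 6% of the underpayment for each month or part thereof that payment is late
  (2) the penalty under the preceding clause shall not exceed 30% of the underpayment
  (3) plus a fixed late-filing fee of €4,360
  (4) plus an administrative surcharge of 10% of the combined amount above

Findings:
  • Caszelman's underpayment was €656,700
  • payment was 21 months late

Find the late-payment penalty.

Penalty: €221,507

Accrued rate: 6% × 21 = 126%, capped at 30% → 30%
Failure-to-pay penalty: 30% of €656,700 = €197,010
Penalty before surcharge: €197,010 + €4,360 = €201,370
Administrative surcharge: 10% of €201,370 = €20,137
Total penalty: €201,370 + €20,137 = €221,507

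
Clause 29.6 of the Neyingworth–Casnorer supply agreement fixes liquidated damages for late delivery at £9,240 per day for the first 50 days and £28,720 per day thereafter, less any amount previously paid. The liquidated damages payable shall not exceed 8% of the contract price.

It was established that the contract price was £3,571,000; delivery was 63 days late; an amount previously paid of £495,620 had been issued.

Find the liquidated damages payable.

£285,680

First 50 days: 50 × £9,240 = £462,000
Remaining days: (63 − 50) × £28,720 = £373,360
Accrued per-day damages: £462,000 + £373,360 = £835,360
Less amount previously paid: £835,360 − £495,620 = £339,740
Cap: 8% of £3,571,000 = £285,680
Cap at £285,680: £339,740 exceeds the cap → £285,680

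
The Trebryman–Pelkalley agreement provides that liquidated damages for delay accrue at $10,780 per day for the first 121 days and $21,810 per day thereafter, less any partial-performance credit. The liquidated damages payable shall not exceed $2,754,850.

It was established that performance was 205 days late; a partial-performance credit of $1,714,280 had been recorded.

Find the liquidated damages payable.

First 121 days: 121 × $10,780 = $1,304,380
Remaining days: (205 − 121) × $21,810 = $1,832,040
Accrued per-day damages: $1,304,380 + $1,832,040 = $3,136,420
Less partial-performance credit: $3,136,420 − $1,714,280 = $1,422,140
Cap at $2,754,850: $1,422,140 is within the cap, no reduction.

$1,422,140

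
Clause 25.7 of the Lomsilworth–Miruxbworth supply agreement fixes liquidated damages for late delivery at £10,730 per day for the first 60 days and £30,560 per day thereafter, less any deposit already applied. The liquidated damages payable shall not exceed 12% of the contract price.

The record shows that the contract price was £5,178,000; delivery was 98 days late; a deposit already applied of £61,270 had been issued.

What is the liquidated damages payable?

First 60 days: 60 × £10,730 = £643,800
Remaining days: (98 − 60) × £30,560 = £1,161,280
Accrued per-day damages: £643,800 + £1,161,280 = £1,805,080
Less deposit already applied: £1,805,080 − £61,270 = £1,743,810
Cap: 12% of £5,178,000 = £621,360
Cap at £621,360: £1,743,810 exceeds the cap → £621,360

Liquidated damages: £621,360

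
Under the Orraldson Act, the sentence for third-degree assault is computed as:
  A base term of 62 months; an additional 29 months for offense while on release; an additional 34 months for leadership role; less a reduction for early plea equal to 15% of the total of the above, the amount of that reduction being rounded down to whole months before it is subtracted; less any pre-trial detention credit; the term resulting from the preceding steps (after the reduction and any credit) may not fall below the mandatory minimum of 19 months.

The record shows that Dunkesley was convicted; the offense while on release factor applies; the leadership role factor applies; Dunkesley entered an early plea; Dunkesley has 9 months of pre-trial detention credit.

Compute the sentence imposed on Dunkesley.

Offense while on release enhancement: +29 months
Leadership role enhancement: +34 months
Adjusted term: 62 months + 29 months + 34 months = 125 months
Early plea reduction: 15% of 125 months = 18 months (rounded down)
After reduction: 125 − 18 = 107 months
Less pre-trial detention credit: 107 months − 9 months = 98 months
Minimum 19 months: 98 months meets the minimum, no increase.

98 months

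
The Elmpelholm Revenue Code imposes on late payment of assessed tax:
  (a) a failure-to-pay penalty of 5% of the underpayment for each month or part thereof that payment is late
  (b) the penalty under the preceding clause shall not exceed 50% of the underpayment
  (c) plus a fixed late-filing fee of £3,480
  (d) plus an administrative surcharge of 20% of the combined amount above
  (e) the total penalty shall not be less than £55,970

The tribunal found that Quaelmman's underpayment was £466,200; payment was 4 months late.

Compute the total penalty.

Accrued rate: 5% × 4 = 20%, capped at 50% → 20%
Failure-to-pay penalty: 20% of £466,200 = £93,240
Penalty before surcharge: £93,240 + £3,480 = £96,720
Administrative surcharge: 20% of £96,720 = £19,344
Total penalty: £96,720 + £19,344 = £116,064
Minimum £55,970: £116,064 meets the minimum, no increase.

£116,064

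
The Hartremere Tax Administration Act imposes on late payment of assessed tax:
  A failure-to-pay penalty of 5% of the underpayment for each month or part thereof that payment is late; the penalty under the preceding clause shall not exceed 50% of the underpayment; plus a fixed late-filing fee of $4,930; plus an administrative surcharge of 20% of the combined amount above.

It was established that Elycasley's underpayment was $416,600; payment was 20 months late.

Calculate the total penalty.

Accrued rate: 5% × 20 = 100%, capped at 50% → 50%
Failure-to-pay penalty: 50% of $416,600 = $208,300
Penalty before surcharge: $208,300 + $4,930 = $213,230
Administrative surcharge: 20% of $213,230 = $42,646
Total penalty: $213,230 + $42,646 = $255,876

$255,876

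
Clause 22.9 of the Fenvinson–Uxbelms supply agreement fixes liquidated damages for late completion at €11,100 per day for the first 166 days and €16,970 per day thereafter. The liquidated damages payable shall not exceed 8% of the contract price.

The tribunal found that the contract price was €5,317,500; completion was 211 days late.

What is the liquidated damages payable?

First 166 days: 166 × €11,100 = €1,842,600
Remaining days: (211 − 166) × €16,970 = €763,650
Accrued per-day damages: €1,842,600 + €763,650 = €2,606,250
Cap: 8% of €5,317,500 = €425,400
Cap at €425,400: €2,606,250 exceeds the cap → €425,400

€425,400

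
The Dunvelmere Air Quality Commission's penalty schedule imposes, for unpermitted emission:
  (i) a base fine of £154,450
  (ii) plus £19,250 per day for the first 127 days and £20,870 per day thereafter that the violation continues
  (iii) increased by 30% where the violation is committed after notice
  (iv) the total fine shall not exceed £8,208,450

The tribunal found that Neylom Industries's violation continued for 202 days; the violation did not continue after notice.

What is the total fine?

Civil penalty: £4,164,450

First 127 days: 127 × £19,250 = £2,444,750
Remaining days: (202 − 127) × £20,870 = £1,565,250
Per-day component: £2,444,750 + £1,565,250 = £4,010,000
Base plus per-day: £154,450 + £4,010,000 = £4,164,450
The violation did not continue after notice: no 30% increase.
Cap at £8,208,450: £4,164,450 is within the cap, no reduction.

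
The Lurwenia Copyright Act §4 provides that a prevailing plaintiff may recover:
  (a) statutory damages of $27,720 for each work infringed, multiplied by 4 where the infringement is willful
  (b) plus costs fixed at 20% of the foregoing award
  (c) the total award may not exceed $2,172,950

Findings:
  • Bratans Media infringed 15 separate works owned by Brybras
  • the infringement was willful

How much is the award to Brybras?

Statutory damages: 15 × $27,720 = $415,800
Multiplied by 4: 4 × $415,800 = $1,663,200
Costs: 20% of $1,663,200 = $332,640
Award plus costs: $1,663,200 + $332,640 = $1,995,840
Cap at $2,172,950: $1,995,840 is within the cap, no reduction.

$1,995,840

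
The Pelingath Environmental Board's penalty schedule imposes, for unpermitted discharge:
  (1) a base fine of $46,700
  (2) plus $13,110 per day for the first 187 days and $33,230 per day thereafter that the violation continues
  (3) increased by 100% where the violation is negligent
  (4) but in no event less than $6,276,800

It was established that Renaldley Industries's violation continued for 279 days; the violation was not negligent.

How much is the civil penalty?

$6,276,800

First 187 days: 187 × $13,110 = $2,451,570
Remaining days: (279 − 187) × $33,230 = $3,057,160
Per-day component: $2,451,570 + $3,057,160 = $5,508,730
Base plus per-day: $46,700 + $5,508,730 = $5,555,430
The violation was not negligent: no 100% increase.
Minimum $6,276,800: $5,555,430 is below the minimum → $6,276,800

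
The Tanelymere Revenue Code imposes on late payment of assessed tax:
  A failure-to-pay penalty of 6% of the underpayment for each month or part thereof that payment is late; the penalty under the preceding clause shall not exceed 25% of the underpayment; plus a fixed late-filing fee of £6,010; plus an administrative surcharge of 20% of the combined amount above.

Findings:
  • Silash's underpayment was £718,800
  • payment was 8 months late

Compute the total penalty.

£222,852

Accrued rate: 6% × 8 = 48%, capped at 25% → 25%
Failure-to-pay penalty: 25% of £718,800 = £179,700
Penalty before surcharge: £179,700 + £6,010 = £185,710
Administrative surcharge: 20% of £185,710 = £37,142
Total penalty: £185,710 + £37,142 = £222,852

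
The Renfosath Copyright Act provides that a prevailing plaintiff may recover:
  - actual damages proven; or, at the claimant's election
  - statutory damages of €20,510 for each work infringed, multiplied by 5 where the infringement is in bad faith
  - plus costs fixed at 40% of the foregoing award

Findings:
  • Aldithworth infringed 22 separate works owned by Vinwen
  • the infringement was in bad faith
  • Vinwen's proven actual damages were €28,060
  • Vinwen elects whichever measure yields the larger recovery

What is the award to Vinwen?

Statutory damages: 22 × €20,510 = €451,220
Multiplied by 5: 5 × €451,220 = €2,256,100
Greater of actual damages (€28,060) or enhanced statutory damages (€2,256,100): €2,256,100
Costs: 40% of €2,256,100 = €902,440
Award plus costs: €2,256,100 + €902,440 = €3,158,540

€3,158,540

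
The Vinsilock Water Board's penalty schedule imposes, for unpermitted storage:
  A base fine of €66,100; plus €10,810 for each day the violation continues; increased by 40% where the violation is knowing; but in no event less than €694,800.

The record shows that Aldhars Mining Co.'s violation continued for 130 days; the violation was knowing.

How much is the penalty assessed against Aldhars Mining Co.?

€2,059,960

Per-day component: 130 × €10,810 = €1,405,300
Base plus per-day: €66,100 + €1,405,300 = €1,471,400
Enhancement: 40% of €1,471,400 = €588,560
Enhanced fine: €1,471,400 + €588,560 = €2,059,960
Minimum €694,800: €2,059,960 meets the minimum, no increase.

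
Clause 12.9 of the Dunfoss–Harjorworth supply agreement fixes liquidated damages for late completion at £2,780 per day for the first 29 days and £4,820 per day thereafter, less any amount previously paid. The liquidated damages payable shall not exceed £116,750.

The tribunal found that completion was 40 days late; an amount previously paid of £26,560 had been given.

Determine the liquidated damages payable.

First 29 days: 29 × £2,780 = £80,620
Remaining days: (40 − 29) × £4,820 = £53,020
Accrued per-day damages: £80,620 + £53,020 = £133,640
Less amount previously paid: £133,640 − £26,560 = £107,080
Cap at £116,750: £107,080 is within the cap, no reduction.

£107,080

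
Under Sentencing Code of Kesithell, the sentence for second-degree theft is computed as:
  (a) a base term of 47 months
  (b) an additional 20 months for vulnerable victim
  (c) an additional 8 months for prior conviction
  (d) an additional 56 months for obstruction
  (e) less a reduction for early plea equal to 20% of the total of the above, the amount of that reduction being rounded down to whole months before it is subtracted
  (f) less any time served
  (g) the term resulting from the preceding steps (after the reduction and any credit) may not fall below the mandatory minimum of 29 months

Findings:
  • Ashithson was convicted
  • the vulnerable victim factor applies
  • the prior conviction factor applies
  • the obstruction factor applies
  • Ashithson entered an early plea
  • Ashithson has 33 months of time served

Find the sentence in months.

72 months

Vulnerable victim enhancement: +20 months
Prior conviction enhancement: +8 months
Obstruction enhancement: +56 months
Adjusted term: 47 months + 20 months + 8 months + 56 months = 131 months
Early plea reduction: 20% of 131 months = 26 months (rounded down)
After reduction: 131 − 26 = 105 months
Less time served: 105 months − 33 months = 72 months
Minimum 29 months: 72 months meets the minimum, no increase.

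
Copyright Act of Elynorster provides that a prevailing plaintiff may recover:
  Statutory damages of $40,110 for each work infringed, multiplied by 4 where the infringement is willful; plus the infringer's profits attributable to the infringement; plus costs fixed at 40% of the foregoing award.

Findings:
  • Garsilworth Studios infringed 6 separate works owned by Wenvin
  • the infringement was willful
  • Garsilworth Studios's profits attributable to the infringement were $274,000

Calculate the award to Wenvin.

$1,731,296

Statutory damages: 6 × $40,110 = $240,660
Multiplied by 4: 4 × $240,660 = $962,640
Combined award: $962,640 + $274,000 = $1,236,640
Costs: 40% of $1,236,640 = $494,656
Award plus costs: $1,236,640 + $494,656 = $1,731,296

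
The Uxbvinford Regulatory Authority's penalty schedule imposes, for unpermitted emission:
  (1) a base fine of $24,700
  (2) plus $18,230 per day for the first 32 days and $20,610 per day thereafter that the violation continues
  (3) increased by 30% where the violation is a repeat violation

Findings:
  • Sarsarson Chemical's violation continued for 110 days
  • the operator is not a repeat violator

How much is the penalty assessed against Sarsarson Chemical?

First 32 days: 32 × $18,230 = $583,360
Remaining days: (110 − 32) × $20,610 = $1,607,580
Per-day component: $583,360 + $1,607,580 = $2,190,940
Base plus per-day: $24,700 + $2,190,940 = $2,215,640
The operator is not a repeat violator: no 30% increase.

Civil penalty: $2,215,640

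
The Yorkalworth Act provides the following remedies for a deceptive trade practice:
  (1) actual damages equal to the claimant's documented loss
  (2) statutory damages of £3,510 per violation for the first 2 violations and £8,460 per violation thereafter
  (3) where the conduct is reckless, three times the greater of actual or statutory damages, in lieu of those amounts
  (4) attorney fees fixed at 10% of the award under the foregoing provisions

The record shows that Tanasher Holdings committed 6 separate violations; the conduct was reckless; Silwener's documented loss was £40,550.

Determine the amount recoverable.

£134,838

First 2 violations: 2 × £3,510 = £7,020
Remaining violations: (6 − 2) × £8,460 = £33,840
Statutory damages: £7,020 + £33,840 = £40,860
Greater of actual damages (£40,550) or statutory damages (£40,860): £40,860
Trebled: 3 × £40,860 = £122,580
Attorney fees: 10% of £122,580 = £12,258
Total recovery: £122,580 + £12,258 = £134,838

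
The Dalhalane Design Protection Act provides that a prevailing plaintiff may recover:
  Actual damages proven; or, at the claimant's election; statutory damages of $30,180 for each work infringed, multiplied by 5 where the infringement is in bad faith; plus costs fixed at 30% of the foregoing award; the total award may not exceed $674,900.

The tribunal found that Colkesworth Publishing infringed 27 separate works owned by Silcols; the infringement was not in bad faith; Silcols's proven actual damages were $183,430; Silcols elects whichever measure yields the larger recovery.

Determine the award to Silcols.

Statutory damages: 27 × $30,180 = $814,860
Infringement not in bad faith: no ×5 enhancement.
Greater of actual damages ($183,430) or statutory damages ($814,860): $814,860
Costs: 30% of $814,860 = $244,458
Award plus costs: $814,860 + $244,458 = $1,059,318
Cap at $674,900: $1,059,318 exceeds the cap → $674,900

$674,900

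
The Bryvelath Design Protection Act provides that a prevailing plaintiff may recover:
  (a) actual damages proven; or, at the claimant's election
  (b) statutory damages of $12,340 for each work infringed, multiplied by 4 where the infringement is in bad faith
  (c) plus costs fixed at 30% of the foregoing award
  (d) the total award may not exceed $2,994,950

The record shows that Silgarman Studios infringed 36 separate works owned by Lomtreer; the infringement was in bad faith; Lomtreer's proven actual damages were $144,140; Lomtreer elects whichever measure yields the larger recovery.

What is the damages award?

Statutory damages: 36 × $12,340 = $444,240
Multiplied by 4: 4 × $444,240 = $1,776,960
Greater of actual damages ($144,140) or enhanced statutory damages ($1,776,960): $1,776,960
Costs: 30% of $1,776,960 = $533,088
Award plus costs: $1,776,960 + $533,088 = $2,310,048
Cap at $2,994,950: $2,310,048 is within the cap, no reduction.

Award: $2,310,048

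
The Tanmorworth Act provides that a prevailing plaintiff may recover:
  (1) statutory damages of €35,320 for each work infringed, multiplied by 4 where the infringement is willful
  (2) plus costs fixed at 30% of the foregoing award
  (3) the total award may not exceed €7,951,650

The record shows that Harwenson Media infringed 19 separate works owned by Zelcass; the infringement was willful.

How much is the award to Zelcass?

Statutory damages: 19 × €35,320 = €671,080
Multiplied by 4: 4 × €671,080 = €2,684,320
Costs: 30% of €2,684,320 = €805,296
Award plus costs: €2,684,320 + €805,296 = €3,489,616
Cap at €7,951,650: €3,489,616 is within the cap, no reduction.

€3,489,616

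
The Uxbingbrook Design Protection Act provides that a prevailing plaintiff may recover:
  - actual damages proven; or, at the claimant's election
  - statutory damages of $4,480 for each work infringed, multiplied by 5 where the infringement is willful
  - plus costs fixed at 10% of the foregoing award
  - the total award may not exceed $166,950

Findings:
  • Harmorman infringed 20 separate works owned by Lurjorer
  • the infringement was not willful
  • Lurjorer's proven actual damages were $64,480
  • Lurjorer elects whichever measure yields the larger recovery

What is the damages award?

Award: $98,560

Statutory damages: 20 × $4,480 = $89,600
Infringement not willful: no ×5 enhancement.
Greater of actual damages ($64,480) or statutory damages ($89,600): $89,600
Costs: 10% of $89,600 = $8,960
Award plus costs: $89,600 + $8,960 = $98,560
Cap at $166,950: $98,560 is within the cap, no reduction.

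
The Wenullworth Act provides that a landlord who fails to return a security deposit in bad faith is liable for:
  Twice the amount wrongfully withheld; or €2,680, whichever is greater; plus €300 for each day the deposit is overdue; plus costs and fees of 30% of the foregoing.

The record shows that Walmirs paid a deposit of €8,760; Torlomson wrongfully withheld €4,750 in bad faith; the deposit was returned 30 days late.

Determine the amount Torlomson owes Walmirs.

Doubled: 2 × €4,750 = €9,500
Minimum €2,680: €9,500 meets the minimum, no increase.
Late-return penalty: 30 × €300 = €9,000
Damages plus late penalty: €9,500 + €9,000 = €18,500
Costs and fees: 30% of €18,500 = €5,550
Total recovery: €18,500 + €5,550 = €24,050

€24,050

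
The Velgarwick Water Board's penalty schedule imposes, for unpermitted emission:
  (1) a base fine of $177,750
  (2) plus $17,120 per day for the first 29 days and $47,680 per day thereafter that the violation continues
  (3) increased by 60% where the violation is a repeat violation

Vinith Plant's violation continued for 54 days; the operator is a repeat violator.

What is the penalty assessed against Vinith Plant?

$2,985,968

First 29 days: 29 × $17,120 = $496,480
Remaining days: (54 − 29) × $47,680 = $1,192,000
Per-day component: $496,480 + $1,192,000 = $1,688,480
Base plus per-day: $177,750 + $1,688,480 = $1,866,230
Enhancement: 60% of $1,866,230 = $1,119,738
Enhanced fine: $1,866,230 + $1,119,738 = $2,985,968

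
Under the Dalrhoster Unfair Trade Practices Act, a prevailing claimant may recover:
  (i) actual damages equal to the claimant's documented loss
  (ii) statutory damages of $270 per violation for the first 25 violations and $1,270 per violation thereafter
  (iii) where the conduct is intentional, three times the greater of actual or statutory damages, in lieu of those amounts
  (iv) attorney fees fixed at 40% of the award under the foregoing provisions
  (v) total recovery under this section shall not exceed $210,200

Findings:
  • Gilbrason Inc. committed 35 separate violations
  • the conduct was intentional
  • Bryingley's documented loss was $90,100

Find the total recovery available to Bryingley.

First 25 violations: 25 × $270 = $6,750
Remaining violations: (35 − 25) × $1,270 = $12,700
Statutory damages: $6,750 + $12,700 = $19,450
Greater of actual damages ($90,100) or statutory damages ($19,450): $90,100
Trebled: 3 × $90,100 = $270,300
Attorney fees: 40% of $270,300 = $108,120
Total before cap: $270,300 + $108,120 = $378,420
Cap at $210,200: $378,420 exceeds the cap → $210,200

Total recovery: $210,200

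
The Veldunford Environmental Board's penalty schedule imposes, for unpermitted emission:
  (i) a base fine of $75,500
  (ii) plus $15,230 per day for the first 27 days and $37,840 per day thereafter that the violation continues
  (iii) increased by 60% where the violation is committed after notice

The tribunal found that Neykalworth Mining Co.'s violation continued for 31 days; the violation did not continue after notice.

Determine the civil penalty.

First 27 days: 27 × $15,230 = $411,210
Remaining days: (31 − 27) × $37,840 = $151,360
Per-day component: $411,210 + $151,360 = $562,570
Base plus per-day: $75,500 + $562,570 = $638,070
The violation did not continue after notice: no 60% increase.

Civil penalty: $638,070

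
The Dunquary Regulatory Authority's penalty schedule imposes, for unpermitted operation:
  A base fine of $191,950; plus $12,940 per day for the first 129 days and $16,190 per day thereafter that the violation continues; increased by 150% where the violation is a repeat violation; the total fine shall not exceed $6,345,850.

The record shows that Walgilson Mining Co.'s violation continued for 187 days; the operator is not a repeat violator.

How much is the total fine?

$2,800,230

First 129 days: 129 × $12,940 = $1,669,260
Remaining days: (187 − 129) × $16,190 = $939,020
Per-day component: $1,669,260 + $939,020 = $2,608,280
Base plus per-day: $191,950 + $2,608,280 = $2,800,230
The operator is not a repeat violator: no 150% increase.
Cap at $6,345,850: $2,800,230 is within the cap, no reduction.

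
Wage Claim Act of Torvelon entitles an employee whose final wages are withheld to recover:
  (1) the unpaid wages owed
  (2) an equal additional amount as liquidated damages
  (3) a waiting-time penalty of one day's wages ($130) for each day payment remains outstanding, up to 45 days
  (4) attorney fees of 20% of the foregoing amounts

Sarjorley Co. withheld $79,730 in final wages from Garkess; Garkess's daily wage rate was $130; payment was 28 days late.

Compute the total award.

Liquidated damages (equal amount): $79,730
Penalty days: min(28, 45) = 28
Waiting-time penalty: 28 × $130 = $3,640
Subtotal: $79,730 + $79,730 + $3,640 = $163,100
Attorney fees: 20% of $163,100 = $32,620
Total award: $163,100 + $32,620 = $195,720

Total award: $195,720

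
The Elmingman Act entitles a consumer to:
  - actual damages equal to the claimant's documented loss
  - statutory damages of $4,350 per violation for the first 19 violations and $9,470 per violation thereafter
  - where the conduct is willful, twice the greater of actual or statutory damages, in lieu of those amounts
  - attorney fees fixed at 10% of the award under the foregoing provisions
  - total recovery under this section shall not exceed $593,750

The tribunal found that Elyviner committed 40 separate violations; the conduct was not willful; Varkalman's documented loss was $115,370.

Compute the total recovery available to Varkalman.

Total recovery: $436,579

First 19 violations: 19 × $4,350 = $82,650
Remaining violations: (40 − 19) × $9,470 = $198,870
Statutory damages: $82,650 + $198,870 = $281,520
Conduct not willful: the in-lieu enhancement does not apply.
Actual plus statutory damages: $115,370 + $281,520 = $396,890
Attorney fees: 10% of $396,890 = $39,689
Total before cap: $396,890 + $39,689 = $436,579
Cap at $593,750: $436,579 is within the cap, no reduction.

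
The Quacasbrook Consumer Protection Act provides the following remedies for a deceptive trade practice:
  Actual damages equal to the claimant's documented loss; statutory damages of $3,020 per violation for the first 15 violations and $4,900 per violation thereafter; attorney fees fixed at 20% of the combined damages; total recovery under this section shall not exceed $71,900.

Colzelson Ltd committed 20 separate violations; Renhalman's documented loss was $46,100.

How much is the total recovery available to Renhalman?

$71,900

First 15 violations: 15 × $3,020 = $45,300
Remaining violations: (20 − 15) × $4,900 = $24,500
Statutory damages: $45,300 + $24,500 = $69,800
Combined damages: $46,100 + $69,800 = $115,900
Attorney fees: 20% of $115,900 = $23,180
Total before cap: $115,900 + $23,180 = $139,080
Cap at $71,900: $139,080 exceeds the cap → $71,900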